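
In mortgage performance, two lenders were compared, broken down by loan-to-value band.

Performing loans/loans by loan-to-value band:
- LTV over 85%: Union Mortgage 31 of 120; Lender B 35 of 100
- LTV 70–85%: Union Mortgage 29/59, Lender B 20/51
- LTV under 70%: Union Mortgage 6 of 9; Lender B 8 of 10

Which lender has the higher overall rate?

Lender B

LTV over 85%: Union Mortgage 31/120 = 25.8%, Lender B 35/100 = 35.0% → Lender B
LTV 70–85%: Union Mortgage 29/59 = 49.2%, Lender B 20/51 = 39.2% → Union Mortgage
LTV under 70%: Union Mortgage 6/9 = 66.7%, Lender B 8/10 = 80.0% → Lender B
Overall: Union Mortgage 66/188 = 35.1%, Lender B 63/161 = 39.1% → Lender B
(Neither sweeps every loan-to-value group, but Lender B has the higher pooled rate.)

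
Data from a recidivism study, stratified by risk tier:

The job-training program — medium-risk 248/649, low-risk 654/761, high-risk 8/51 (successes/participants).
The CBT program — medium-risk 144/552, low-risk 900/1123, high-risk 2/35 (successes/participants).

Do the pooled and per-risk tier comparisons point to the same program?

Medium-risk: the job-training program 248/649 = 38.2%, the CBT program 144/552 = 26.1% → the job-training program
Low-risk: the job-training program 654/761 = 85.9%, the CBT program 900/1123 = 80.1% → the job-training program
High-risk: the job-training program 8/51 = 15.7%, the CBT program 2/35 = 5.7% → the job-training program
Overall: the job-training program 910/1461 = 62.3%, the CBT program 1046/1710 = 61.2% → the job-training program
The job-training program wins overall and in every risk group — no reversal.

Yes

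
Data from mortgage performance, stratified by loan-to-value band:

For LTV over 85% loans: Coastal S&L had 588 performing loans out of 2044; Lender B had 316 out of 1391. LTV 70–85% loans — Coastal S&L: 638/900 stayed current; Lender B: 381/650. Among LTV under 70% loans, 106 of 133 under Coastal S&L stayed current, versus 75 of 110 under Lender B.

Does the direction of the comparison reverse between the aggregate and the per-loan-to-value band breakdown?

No

LTV over 85%: Coastal S&L 588/2044 = 28.8%, Lender B 316/1391 = 22.7% → Coastal S&L
LTV 70–85%: Coastal S&L 638/900 = 70.9%, Lender B 381/650 = 58.6% → Coastal S&L
LTV under 70%: Coastal S&L 106/133 = 79.7%, Lender B 75/110 = 68.2% → Coastal S&L
Overall: Coastal S&L 1332/3077 = 43.3%, Lender B 772/2151 = 35.9% → Coastal S&L
Coastal S&L wins overall and in every loan-to-value group — no reversal.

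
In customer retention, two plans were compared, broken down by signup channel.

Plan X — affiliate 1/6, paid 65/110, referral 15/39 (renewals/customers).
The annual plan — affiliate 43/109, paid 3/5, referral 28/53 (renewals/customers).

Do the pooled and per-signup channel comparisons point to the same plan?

Affiliate: Plan X 1/6 = 16.7%, the annual plan 43/109 = 39.4% → the annual plan
Paid: Plan X 65/110 = 59.1%, the annual plan 3/5 = 60.0% → the annual plan
Referral: Plan X 15/39 = 38.5%, the annual plan 28/53 = 52.8% → the annual plan
Overall: Plan X 81/155 = 52.3%, the annual plan 74/167 = 44.3% → Plan X
The annual plan wins each signup group but Plan X wins overall — the comparison reverses. The annual plan's customers skew toward affiliate, which has a lower base rate.

No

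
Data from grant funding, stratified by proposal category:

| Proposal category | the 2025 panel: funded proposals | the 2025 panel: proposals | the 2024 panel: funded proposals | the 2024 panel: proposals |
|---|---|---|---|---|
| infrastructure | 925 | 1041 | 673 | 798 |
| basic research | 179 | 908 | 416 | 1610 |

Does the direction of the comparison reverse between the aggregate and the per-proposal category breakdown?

No

Infrastructure: the 2025 panel 925/1041 = 88.9%, the 2024 panel 673/798 = 84.3% → the 2025 panel
Basic research: the 2025 panel 179/908 = 19.7%, the 2024 panel 416/1610 = 25.8% → the 2024 panel
Overall: the 2025 panel 1104/1949 = 56.6%, the 2024 panel 1089/2408 = 45.2% → the 2025 panel
Neither sweeps: the 2025 panel wins 1 of 2 groups, the 2024 panel wins 1. The 2025 panel wins overall but not every group — no Simpson reversal.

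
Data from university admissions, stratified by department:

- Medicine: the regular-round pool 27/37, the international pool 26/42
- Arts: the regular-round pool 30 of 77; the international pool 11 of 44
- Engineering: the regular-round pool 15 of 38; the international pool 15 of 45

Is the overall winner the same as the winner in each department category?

Medicine: the regular-round pool 27/37 = 73.0%, the international pool 26/42 = 61.9% → the regular-round pool
Arts: the regular-round pool 30/77 = 39.0%, the international pool 11/44 = 25.0% → the regular-round pool
Engineering: the regular-round pool 15/38 = 39.5%, the international pool 15/45 = 33.3% → the regular-round pool
Overall: the regular-round pool 72/152 = 47.4%, the international pool 52/131 = 39.7% → the regular-round pool
The regular-round pool wins overall and in every department group — no reversal.

Yes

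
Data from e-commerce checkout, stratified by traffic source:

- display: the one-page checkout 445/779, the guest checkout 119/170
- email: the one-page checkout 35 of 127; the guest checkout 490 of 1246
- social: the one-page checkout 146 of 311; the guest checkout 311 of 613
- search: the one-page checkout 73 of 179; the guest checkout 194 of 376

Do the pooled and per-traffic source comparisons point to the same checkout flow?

No

Display: the one-page checkout 445/779 = 57.1%, the guest checkout 119/170 = 70.0% → the guest checkout
Email: the one-page checkout 35/127 = 27.6%, the guest checkout 490/1246 = 39.3% → the guest checkout
Social: the one-page checkout 146/311 = 46.9%, the guest checkout 311/613 = 50.7% → the guest checkout
Search: the one-page checkout 73/179 = 40.8%, the guest checkout 194/376 = 51.6% → the guest checkout
Overall: the one-page checkout 699/1396 = 50.1%, the guest checkout 1114/2405 = 46.3% → the one-page checkout
The guest checkout wins each traffic group but the one-page checkout wins overall — the comparison reverses. The guest checkout's sessions skew toward email, which has a lower base rate.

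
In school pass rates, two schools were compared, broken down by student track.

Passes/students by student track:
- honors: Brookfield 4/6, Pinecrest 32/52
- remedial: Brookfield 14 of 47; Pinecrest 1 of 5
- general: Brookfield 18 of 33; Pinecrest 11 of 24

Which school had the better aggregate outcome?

Pinecrest

Honors: Brookfield 4/6 = 66.7%, Pinecrest 32/52 = 61.5% → Brookfield
Remedial: Brookfield 14/47 = 29.8%, Pinecrest 1/5 = 20.0% → Brookfield
General: Brookfield 18/33 = 54.5%, Pinecrest 11/24 = 45.8% → Brookfield
Overall: Brookfield 36/86 = 41.9%, Pinecrest 44/81 = 54.3% → Pinecrest
(Brookfield wins every student group but Pinecrest wins overall — Brookfield's students skew toward the low-rate remedial group.)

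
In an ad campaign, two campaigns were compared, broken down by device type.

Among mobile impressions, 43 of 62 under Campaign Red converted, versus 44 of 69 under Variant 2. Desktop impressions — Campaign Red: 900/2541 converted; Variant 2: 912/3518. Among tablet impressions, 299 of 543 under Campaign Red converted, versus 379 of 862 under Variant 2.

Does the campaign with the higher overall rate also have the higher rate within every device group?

Mobile: Campaign Red 43/62 = 69.4%, Variant 2 44/69 = 63.8% → Campaign Red
Desktop: Campaign Red 900/2541 = 35.4%, Variant 2 912/3518 = 25.9% → Campaign Red
Tablet: Campaign Red 299/543 = 55.1%, Variant 2 379/862 = 44.0% → Campaign Red
Overall: Campaign Red 1242/3146 = 39.5%, Variant 2 1335/4449 = 30.0% → Campaign Red
Campaign Red wins overall and in every device group — no reversal.

Yes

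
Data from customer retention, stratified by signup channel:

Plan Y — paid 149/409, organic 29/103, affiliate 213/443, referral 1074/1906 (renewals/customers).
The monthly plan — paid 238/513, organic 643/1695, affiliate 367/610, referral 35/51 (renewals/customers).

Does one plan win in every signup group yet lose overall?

Paid: Plan Y 149/409 = 36.4%, the monthly plan 238/513 = 46.4% → the monthly plan
Organic: Plan Y 29/103 = 28.2%, the monthly plan 643/1695 = 37.9% → the monthly plan
Affiliate: Plan Y 213/443 = 48.1%, the monthly plan 367/610 = 60.2% → the monthly plan
Referral: Plan Y 1074/1906 = 56.3%, the monthly plan 35/51 = 68.6% → the monthly plan
Overall: Plan Y 1465/2861 = 51.2%, the monthly plan 1283/2869 = 44.7% → Plan Y
The monthly plan wins each signup group but Plan Y wins overall — the comparison reverses. The monthly plan's customers skew toward organic, which has a lower base rate.

Yes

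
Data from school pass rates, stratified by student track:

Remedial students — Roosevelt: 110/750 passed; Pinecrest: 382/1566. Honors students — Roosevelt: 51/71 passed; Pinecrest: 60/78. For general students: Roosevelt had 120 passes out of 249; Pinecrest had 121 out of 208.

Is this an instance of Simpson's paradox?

No

Remedial: Roosevelt 110/750 = 14.7%, Pinecrest 382/1566 = 24.4% → Pinecrest
Honors: Roosevelt 51/71 = 71.8%, Pinecrest 60/78 = 76.9% → Pinecrest
General: Roosevelt 120/249 = 48.2%, Pinecrest 121/208 = 58.2% → Pinecrest
Overall: Roosevelt 281/1070 = 26.3%, Pinecrest 563/1852 = 30.4% → Pinecrest
Pinecrest wins overall and in every student group — no reversal.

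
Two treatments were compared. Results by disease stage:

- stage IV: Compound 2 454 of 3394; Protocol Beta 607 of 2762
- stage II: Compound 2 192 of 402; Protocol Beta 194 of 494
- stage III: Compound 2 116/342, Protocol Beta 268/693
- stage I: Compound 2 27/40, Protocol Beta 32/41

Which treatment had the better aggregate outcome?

Stage IV: Compound 2 454/3394 = 13.4%, Protocol Beta 607/2762 = 22.0% → Protocol Beta
Stage II: Compound 2 192/402 = 47.8%, Protocol Beta 194/494 = 39.3% → Compound 2
Stage III: Compound 2 116/342 = 33.9%, Protocol Beta 268/693 = 38.7% → Protocol Beta
Stage I: Compound 2 27/40 = 67.5%, Protocol Beta 32/41 = 78.0% → Protocol Beta
Overall: Compound 2 789/4178 = 18.9%, Protocol Beta 1101/3990 = 27.6% → Protocol Beta
(Neither sweeps every disease group, but Protocol Beta has the higher pooled rate.)

Protocol Beta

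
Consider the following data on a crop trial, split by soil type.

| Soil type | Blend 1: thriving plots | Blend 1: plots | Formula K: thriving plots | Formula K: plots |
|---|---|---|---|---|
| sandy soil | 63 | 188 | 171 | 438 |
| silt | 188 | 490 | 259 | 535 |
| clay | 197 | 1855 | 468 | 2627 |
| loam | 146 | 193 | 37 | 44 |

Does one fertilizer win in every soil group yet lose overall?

Sandy soil: Blend 1 63/188 = 33.5%, Formula K 171/438 = 39.0% → Formula K
Silt: Blend 1 188/490 = 38.4%, Formula K 259/535 = 48.4% → Formula K
Clay: Blend 1 197/1855 = 10.6%, Formula K 468/2627 = 17.8% → Formula K
Loam: Blend 1 146/193 = 75.6%, Formula K 37/44 = 84.1% → Formula K
Overall: Blend 1 594/2726 = 21.8%, Formula K 935/3644 = 25.7% → Formula K
Formula K wins overall and in every soil group — no reversal.

No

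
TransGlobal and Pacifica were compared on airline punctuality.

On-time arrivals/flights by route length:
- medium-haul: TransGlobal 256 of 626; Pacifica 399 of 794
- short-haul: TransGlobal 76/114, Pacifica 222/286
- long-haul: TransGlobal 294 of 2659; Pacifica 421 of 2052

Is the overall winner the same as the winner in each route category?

Medium-haul: TransGlobal 256/626 = 40.9%, Pacifica 399/794 = 50.3% → Pacifica
Short-haul: TransGlobal 76/114 = 66.7%, Pacifica 222/286 = 77.6% → Pacifica
Long-haul: TransGlobal 294/2659 = 11.1%, Pacifica 421/2052 = 20.5% → Pacifica
Overall: TransGlobal 626/3399 = 18.4%, Pacifica 1042/3132 = 33.3% → Pacifica
Pacifica wins overall and in every route group — no reversal.

Yes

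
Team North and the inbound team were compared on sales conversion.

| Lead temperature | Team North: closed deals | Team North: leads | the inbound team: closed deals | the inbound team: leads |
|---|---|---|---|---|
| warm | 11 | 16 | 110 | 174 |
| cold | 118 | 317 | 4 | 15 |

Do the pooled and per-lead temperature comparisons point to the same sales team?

No

Warm: Team North 11/16 = 68.8%, the inbound team 110/174 = 63.2% → Team North
Cold: Team North 118/317 = 37.2%, the inbound team 4/15 = 26.7% → Team North
Overall: Team North 129/333 = 38.7%, the inbound team 114/189 = 60.3% → the inbound team
Team North wins each lead group but the inbound team wins overall — the comparison reverses. Team North's leads skew toward cold, which has a lower base rate.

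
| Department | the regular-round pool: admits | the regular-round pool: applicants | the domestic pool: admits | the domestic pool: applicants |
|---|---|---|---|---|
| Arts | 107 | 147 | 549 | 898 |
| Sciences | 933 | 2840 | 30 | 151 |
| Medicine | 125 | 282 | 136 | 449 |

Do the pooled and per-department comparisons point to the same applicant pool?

No

Arts: the regular-round pool 107/147 = 72.8%, the domestic pool 549/898 = 61.1% → the regular-round pool
Sciences: the regular-round pool 933/2840 = 32.9%, the domestic pool 30/151 = 19.9% → the regular-round pool
Medicine: the regular-round pool 125/282 = 44.3%, the domestic pool 136/449 = 30.3% → the regular-round pool
Overall: the regular-round pool 1165/3269 = 35.6%, the domestic pool 715/1498 = 47.7% → the domestic pool
The regular-round pool wins each department group but the domestic pool wins overall — the comparison reverses. The regular-round pool's applicants skew toward Sciences, which has a lower base rate.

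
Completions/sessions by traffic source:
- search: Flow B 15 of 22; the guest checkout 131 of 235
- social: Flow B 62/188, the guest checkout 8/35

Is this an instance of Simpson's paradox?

Yes

Search: Flow B 15/22 = 68.2%, the guest checkout 131/235 = 55.7% → Flow B
Social: Flow B 62/188 = 33.0%, the guest checkout 8/35 = 22.9% → Flow B
Overall: Flow B 77/210 = 36.7%, the guest checkout 139/270 = 51.5% → the guest checkout
Flow B wins each traffic group but the guest checkout wins overall — the comparison reverses. Flow B's sessions skew toward social, which has a lower base rate.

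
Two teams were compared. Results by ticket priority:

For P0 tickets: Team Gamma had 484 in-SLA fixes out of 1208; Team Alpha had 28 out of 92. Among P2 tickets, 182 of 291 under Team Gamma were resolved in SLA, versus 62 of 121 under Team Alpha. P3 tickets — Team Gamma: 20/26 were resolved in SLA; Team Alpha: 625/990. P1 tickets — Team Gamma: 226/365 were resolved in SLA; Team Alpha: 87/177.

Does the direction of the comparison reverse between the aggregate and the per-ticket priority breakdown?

Yes

P0: Team Gamma 484/1208 = 40.1%, Team Alpha 28/92 = 30.4% → Team Gamma
P2: Team Gamma 182/291 = 62.5%, Team Alpha 62/121 = 51.2% → Team Gamma
P3: Team Gamma 20/26 = 76.9%, Team Alpha 625/990 = 63.1% → Team Gamma
P1: Team Gamma 226/365 = 61.9%, Team Alpha 87/177 = 49.2% → Team Gamma
Overall: Team Gamma 912/1890 = 48.3%, Team Alpha 802/1380 = 58.1% → Team Alpha
Team Gamma wins each ticket group but Team Alpha wins overall — the comparison reverses. Team Gamma's tickets skew toward P0, which has a lower base rate.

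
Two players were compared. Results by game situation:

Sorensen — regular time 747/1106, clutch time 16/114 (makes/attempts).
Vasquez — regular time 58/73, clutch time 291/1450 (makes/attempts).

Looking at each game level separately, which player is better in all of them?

Vasquez

Regular time: Sorensen 747/1106 = 67.5%, Vasquez 58/73 = 79.5% → Vasquez
Clutch time: Sorensen 16/114 = 14.0%, Vasquez 291/1450 = 20.1% → Vasquez
Vasquez has the higher rate in both groups.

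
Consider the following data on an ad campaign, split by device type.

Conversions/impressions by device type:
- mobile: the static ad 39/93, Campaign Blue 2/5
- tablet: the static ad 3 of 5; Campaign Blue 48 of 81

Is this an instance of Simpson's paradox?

Yes

Mobile: the static ad 39/93 = 41.9%, Campaign Blue 2/5 = 40.0% → the static ad
Tablet: the static ad 3/5 = 60.0%, Campaign Blue 48/81 = 59.3% → the static ad
Overall: the static ad 42/98 = 42.9%, Campaign Blue 50/86 = 58.1% → Campaign Blue
The static ad wins each device group but Campaign Blue wins overall — the comparison reverses. The static ad's impressions skew toward mobile, which has a lower base rate.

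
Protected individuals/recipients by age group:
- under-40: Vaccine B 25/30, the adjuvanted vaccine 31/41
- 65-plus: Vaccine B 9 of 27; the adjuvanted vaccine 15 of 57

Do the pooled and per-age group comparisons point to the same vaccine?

Under-40: Vaccine B 25/30 = 83.3%, the adjuvanted vaccine 31/41 = 75.6% → Vaccine B
65-plus: Vaccine B 9/27 = 33.3%, the adjuvanted vaccine 15/57 = 26.3% → Vaccine B
Overall: Vaccine B 34/57 = 59.6%, the adjuvanted vaccine 46/98 = 46.9% → Vaccine B
Vaccine B wins overall and in every age group — no reversal.

Yes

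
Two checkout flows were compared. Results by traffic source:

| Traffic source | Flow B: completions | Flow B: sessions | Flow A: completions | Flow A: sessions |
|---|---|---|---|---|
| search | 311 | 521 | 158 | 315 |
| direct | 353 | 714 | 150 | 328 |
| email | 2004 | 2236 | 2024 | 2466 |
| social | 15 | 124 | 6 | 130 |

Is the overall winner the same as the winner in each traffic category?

Search: Flow B 311/521 = 59.7%, Flow A 158/315 = 50.2% → Flow B
Direct: Flow B 353/714 = 49.4%, Flow A 150/328 = 45.7% → Flow B
Email: Flow B 2004/2236 = 89.6%, Flow A 2024/2466 = 82.1% → Flow B
Social: Flow B 15/124 = 12.1%, Flow A 6/130 = 4.6% → Flow B
Overall: Flow B 2683/3595 = 74.6%, Flow A 2338/3239 = 72.2% → Flow B
Flow B wins overall and in every traffic group — no reversal.

Yes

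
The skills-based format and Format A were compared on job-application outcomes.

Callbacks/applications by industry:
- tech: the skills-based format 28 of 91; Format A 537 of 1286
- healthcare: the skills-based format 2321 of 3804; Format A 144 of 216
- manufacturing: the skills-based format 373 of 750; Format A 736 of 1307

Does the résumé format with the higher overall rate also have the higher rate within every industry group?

Tech: the skills-based format 28/91 = 30.8%, Format A 537/1286 = 41.8% → Format A
Healthcare: the skills-based format 2321/3804 = 61.0%, Format A 144/216 = 66.7% → Format A
Manufacturing: the skills-based format 373/750 = 49.7%, Format A 736/1307 = 56.3% → Format A
Overall: the skills-based format 2722/4645 = 58.6%, Format A 1417/2809 = 50.4% → the skills-based format
Format A wins each industry group but the skills-based format wins overall — the comparison reverses. Format A's applications skew toward tech, which has a lower base rate.

No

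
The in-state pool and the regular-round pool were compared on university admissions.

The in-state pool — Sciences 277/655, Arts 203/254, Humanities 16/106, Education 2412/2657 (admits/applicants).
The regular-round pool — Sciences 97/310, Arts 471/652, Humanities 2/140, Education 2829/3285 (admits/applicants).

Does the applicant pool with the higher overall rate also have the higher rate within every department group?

Yes

Sciences: the in-state pool 277/655 = 42.3%, the regular-round pool 97/310 = 31.3% → the in-state pool
Arts: the in-state pool 203/254 = 79.9%, the regular-round pool 471/652 = 72.2% → the in-state pool
Humanities: the in-state pool 16/106 = 15.1%, the regular-round pool 2/140 = 1.4% → the in-state pool
Education: the in-state pool 2412/2657 = 90.8%, the regular-round pool 2829/3285 = 86.1% → the in-state pool
Overall: the in-state pool 2908/3672 = 79.2%, the regular-round pool 3399/4387 = 77.5% → the in-state pool
The in-state pool wins overall and in every department group — no reversal.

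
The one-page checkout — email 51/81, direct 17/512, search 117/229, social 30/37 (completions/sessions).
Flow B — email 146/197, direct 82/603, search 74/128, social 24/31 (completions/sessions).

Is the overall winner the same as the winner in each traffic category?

No

Email: the one-page checkout 51/81 = 63.0%, Flow B 146/197 = 74.1% → Flow B
Direct: the one-page checkout 17/512 = 3.3%, Flow B 82/603 = 13.6% → Flow B
Search: the one-page checkout 117/229 = 51.1%, Flow B 74/128 = 57.8% → Flow B
Social: the one-page checkout 30/37 = 81.1%, Flow B 24/31 = 77.4% → the one-page checkout
Overall: the one-page checkout 215/859 = 25.0%, Flow B 326/959 = 34.0% → Flow B
Neither sweeps: the one-page checkout wins 1 of 4 groups, Flow B wins 3. Flow B wins overall but not every group — no Simpson reversal.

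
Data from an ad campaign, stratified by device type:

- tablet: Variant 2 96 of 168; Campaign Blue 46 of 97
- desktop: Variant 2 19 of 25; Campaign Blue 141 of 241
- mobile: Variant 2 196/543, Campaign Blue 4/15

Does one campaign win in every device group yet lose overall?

Tablet: Variant 2 96/168 = 57.1%, Campaign Blue 46/97 = 47.4% → Variant 2
Desktop: Variant 2 19/25 = 76.0%, Campaign Blue 141/241 = 58.5% → Variant 2
Mobile: Variant 2 196/543 = 36.1%, Campaign Blue 4/15 = 26.7% → Variant 2
Overall: Variant 2 311/736 = 42.3%, Campaign Blue 191/353 = 54.1% → Campaign Blue
Variant 2 wins each device group but Campaign Blue wins overall — the comparison reverses. Variant 2's impressions skew toward mobile, which has a lower base rate.

Yes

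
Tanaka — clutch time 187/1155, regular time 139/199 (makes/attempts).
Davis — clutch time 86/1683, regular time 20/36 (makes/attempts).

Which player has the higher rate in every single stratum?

Tanaka

Clutch time: Tanaka 187/1155 = 16.2%, Davis 86/1683 = 5.1% → Tanaka
Regular time: Tanaka 139/199 = 69.8%, Davis 20/36 = 55.6% → Tanaka
Tanaka has the higher rate in both groups.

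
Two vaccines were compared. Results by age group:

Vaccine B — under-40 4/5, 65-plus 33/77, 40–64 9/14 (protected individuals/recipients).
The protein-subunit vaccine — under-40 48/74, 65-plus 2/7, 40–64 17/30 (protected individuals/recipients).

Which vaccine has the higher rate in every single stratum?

Vaccine B

Under-40: Vaccine B 4/5 = 80.0%, the protein-subunit vaccine 48/74 = 64.9% → Vaccine B
65-plus: Vaccine B 33/77 = 42.9%, the protein-subunit vaccine 2/7 = 28.6% → Vaccine B
40–64: Vaccine B 9/14 = 64.3%, the protein-subunit vaccine 17/30 = 56.7% → Vaccine B
Vaccine B has the higher rate in all 3 groups.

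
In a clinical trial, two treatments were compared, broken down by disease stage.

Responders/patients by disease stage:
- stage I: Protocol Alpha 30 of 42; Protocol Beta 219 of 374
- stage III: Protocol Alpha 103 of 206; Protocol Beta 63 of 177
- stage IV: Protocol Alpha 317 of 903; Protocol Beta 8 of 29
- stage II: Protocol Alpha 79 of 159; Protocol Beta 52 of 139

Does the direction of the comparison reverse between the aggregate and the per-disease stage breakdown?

Stage I: Protocol Alpha 30/42 = 71.4%, Protocol Beta 219/374 = 58.6% → Protocol Alpha
Stage III: Protocol Alpha 103/206 = 50.0%, Protocol Beta 63/177 = 35.6% → Protocol Alpha
Stage IV: Protocol Alpha 317/903 = 35.1%, Protocol Beta 8/29 = 27.6% → Protocol Alpha
Stage II: Protocol Alpha 79/159 = 49.7%, Protocol Beta 52/139 = 37.4% → Protocol Alpha
Overall: Protocol Alpha 529/1310 = 40.4%, Protocol Beta 342/719 = 47.6% → Protocol Beta
Protocol Alpha wins each disease group but Protocol Beta wins overall — the comparison reverses. Protocol Alpha's patients skew toward stage IV, which has a lower base rate.

Yes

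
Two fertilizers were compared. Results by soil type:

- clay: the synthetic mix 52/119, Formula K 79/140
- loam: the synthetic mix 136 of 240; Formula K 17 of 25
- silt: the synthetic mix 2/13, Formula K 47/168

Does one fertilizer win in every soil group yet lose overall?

Clay: the synthetic mix 52/119 = 43.7%, Formula K 79/140 = 56.4% → Formula K
Loam: the synthetic mix 136/240 = 56.7%, Formula K 17/25 = 68.0% → Formula K
Silt: the synthetic mix 2/13 = 15.4%, Formula K 47/168 = 28.0% → Formula K
Overall: the synthetic mix 190/372 = 51.1%, Formula K 143/333 = 42.9% → the synthetic mix
Formula K wins each soil group but the synthetic mix wins overall — the comparison reverses. Formula K's plots skew toward silt, which has a lower base rate.

Yes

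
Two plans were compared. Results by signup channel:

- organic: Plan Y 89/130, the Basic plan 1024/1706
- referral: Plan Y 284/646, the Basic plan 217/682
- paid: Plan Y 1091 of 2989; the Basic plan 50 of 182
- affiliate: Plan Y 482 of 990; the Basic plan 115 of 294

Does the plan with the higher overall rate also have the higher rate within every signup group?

No

Organic: Plan Y 89/130 = 68.5%, the Basic plan 1024/1706 = 60.0% → Plan Y
Referral: Plan Y 284/646 = 44.0%, the Basic plan 217/682 = 31.8% → Plan Y
Paid: Plan Y 1091/2989 = 36.5%, the Basic plan 50/182 = 27.5% → Plan Y
Affiliate: Plan Y 482/990 = 48.7%, the Basic plan 115/294 = 39.1% → Plan Y
Overall: Plan Y 1946/4755 = 40.9%, the Basic plan 1406/2864 = 49.1% → the Basic plan
Plan Y wins each signup group but the Basic plan wins overall — the comparison reverses. Plan Y's customers skew toward paid, which has a lower base rate.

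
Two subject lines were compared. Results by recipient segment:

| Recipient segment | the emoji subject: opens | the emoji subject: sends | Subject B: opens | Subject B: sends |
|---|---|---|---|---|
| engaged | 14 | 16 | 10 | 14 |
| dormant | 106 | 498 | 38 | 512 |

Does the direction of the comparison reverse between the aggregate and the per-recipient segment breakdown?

Engaged: the emoji subject 14/16 = 87.5%, Subject B 10/14 = 71.4% → the emoji subject
Dormant: the emoji subject 106/498 = 21.3%, Subject B 38/512 = 7.4% → the emoji subject
Overall: the emoji subject 120/514 = 23.3%, Subject B 48/526 = 9.1% → the emoji subject
The emoji subject wins overall and in every recipient group — no reversal.

No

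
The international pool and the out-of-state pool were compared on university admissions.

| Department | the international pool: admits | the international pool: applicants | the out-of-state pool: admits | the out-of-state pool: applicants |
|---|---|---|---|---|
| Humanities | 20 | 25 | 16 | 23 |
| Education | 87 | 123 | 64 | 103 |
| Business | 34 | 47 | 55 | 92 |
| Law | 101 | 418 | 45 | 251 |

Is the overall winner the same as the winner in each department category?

Humanities: the international pool 20/25 = 80.0%, the out-of-state pool 16/23 = 69.6% → the international pool
Education: the international pool 87/123 = 70.7%, the out-of-state pool 64/103 = 62.1% → the international pool
Business: the international pool 34/47 = 72.3%, the out-of-state pool 55/92 = 59.8% → the international pool
Law: the international pool 101/418 = 24.2%, the out-of-state pool 45/251 = 17.9% → the international pool
Overall: the international pool 242/613 = 39.5%, the out-of-state pool 180/469 = 38.4% → the international pool
The international pool wins overall and in every department group — no reversal.

Yes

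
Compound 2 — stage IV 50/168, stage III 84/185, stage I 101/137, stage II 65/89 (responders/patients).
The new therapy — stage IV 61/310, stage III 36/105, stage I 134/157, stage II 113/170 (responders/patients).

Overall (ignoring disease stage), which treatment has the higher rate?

Compound 2

Stage IV: Compound 2 50/168 = 29.8%, the new therapy 61/310 = 19.7% → Compound 2
Stage III: Compound 2 84/185 = 45.4%, the new therapy 36/105 = 34.3% → Compound 2
Stage I: Compound 2 101/137 = 73.7%, the new therapy 134/157 = 85.4% → the new therapy
Stage II: Compound 2 65/89 = 73.0%, the new therapy 113/170 = 66.5% → Compound 2
Overall: Compound 2 300/579 = 51.8%, the new therapy 344/742 = 46.4% → Compound 2
(Neither sweeps every disease group, but Compound 2 has the higher pooled rate.)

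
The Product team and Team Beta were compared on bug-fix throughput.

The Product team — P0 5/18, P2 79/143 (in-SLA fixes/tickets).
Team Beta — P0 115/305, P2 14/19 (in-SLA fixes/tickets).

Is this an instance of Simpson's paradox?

P0: the Product team 5/18 = 27.8%, Team Beta 115/305 = 37.7% → Team Beta
P2: the Product team 79/143 = 55.2%, Team Beta 14/19 = 73.7% → Team Beta
Overall: the Product team 84/161 = 52.2%, Team Beta 129/324 = 39.8% → the Product team
Team Beta wins each ticket group but the Product team wins overall — the comparison reverses. Team Beta's tickets skew toward P0, which has a lower base rate.

Yes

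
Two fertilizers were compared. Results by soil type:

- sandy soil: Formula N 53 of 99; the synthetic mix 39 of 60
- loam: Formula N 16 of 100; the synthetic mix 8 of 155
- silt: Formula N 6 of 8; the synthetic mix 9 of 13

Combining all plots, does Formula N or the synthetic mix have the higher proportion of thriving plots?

Formula N

Sandy soil: Formula N 53/99 = 53.5%, the synthetic mix 39/60 = 65.0% → the synthetic mix
Loam: Formula N 16/100 = 16.0%, the synthetic mix 8/155 = 5.2% → Formula N
Silt: Formula N 6/8 = 75.0%, the synthetic mix 9/13 = 69.2% → Formula N
Overall: Formula N 75/207 = 36.2%, the synthetic mix 56/228 = 24.6% → Formula N
(Neither sweeps every soil group, but Formula N has the higher pooled rate.)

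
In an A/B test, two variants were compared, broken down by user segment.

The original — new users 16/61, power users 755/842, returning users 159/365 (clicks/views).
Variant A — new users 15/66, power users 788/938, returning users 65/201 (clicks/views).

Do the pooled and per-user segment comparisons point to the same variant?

New users: the original 16/61 = 26.2%, Variant A 15/66 = 22.7% → the original
Power users: the original 755/842 = 89.7%, Variant A 788/938 = 84.0% → the original
Returning users: the original 159/365 = 43.6%, Variant A 65/201 = 32.3% → the original
Overall: the original 930/1268 = 73.3%, Variant A 868/1205 = 72.0% → the original
The original wins overall and in every user group — no reversal.

Yes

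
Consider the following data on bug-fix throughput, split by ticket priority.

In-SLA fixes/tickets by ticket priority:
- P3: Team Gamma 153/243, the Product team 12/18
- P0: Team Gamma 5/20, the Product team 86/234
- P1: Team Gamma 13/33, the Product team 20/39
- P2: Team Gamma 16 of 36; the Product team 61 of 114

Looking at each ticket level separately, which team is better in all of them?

P3: Team Gamma 153/243 = 63.0%, the Product team 12/18 = 66.7% → the Product team
P0: Team Gamma 5/20 = 25.0%, the Product team 86/234 = 36.8% → the Product team
P1: Team Gamma 13/33 = 39.4%, the Product team 20/39 = 51.3% → the Product team
P2: Team Gamma 16/36 = 44.4%, the Product team 61/114 = 53.5% → the Product team
The Product team has the higher rate in all 4 groups.

the Product team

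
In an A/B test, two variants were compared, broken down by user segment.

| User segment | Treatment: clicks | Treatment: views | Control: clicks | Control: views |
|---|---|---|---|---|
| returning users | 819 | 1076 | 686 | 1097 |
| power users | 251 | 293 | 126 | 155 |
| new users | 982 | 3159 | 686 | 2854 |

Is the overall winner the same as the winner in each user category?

Returning users: Treatment 819/1076 = 76.1%, Control 686/1097 = 62.5% → Treatment
Power users: Treatment 251/293 = 85.7%, Control 126/155 = 81.3% → Treatment
New users: Treatment 982/3159 = 31.1%, Control 686/2854 = 24.0% → Treatment
Overall: Treatment 2052/4528 = 45.3%, Control 1498/4106 = 36.5% → Treatment
Treatment wins overall and in every user group — no reversal.

Yes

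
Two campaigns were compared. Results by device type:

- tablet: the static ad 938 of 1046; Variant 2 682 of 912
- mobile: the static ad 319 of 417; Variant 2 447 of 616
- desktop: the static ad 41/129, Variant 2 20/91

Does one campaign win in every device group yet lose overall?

Tablet: the static ad 938/1046 = 89.7%, Variant 2 682/912 = 74.8% → the static ad
Mobile: the static ad 319/417 = 76.5%, Variant 2 447/616 = 72.6% → the static ad
Desktop: the static ad 41/129 = 31.8%, Variant 2 20/91 = 22.0% → the static ad
Overall: the static ad 1298/1592 = 81.5%, Variant 2 1149/1619 = 71.0% → the static ad
The static ad wins overall and in every device group — no reversal.

No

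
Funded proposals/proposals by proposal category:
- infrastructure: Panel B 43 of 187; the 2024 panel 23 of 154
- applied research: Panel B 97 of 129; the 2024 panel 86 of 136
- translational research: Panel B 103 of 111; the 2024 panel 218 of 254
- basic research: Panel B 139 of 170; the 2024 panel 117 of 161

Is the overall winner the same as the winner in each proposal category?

Yes

Infrastructure: Panel B 43/187 = 23.0%, the 2024 panel 23/154 = 14.9% → Panel B
Applied research: Panel B 97/129 = 75.2%, the 2024 panel 86/136 = 63.2% → Panel B
Translational research: Panel B 103/111 = 92.8%, the 2024 panel 218/254 = 85.8% → Panel B
Basic research: Panel B 139/170 = 81.8%, the 2024 panel 117/161 = 72.7% → Panel B
Overall: Panel B 382/597 = 64.0%, the 2024 panel 444/705 = 63.0% → Panel B
Panel B wins overall and in every proposal group — no reversal.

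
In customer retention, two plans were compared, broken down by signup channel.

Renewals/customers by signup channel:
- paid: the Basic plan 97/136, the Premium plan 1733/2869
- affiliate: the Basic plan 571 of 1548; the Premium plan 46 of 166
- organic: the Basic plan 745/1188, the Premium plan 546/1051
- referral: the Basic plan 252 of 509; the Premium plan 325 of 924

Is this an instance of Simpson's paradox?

Yes

Paid: the Basic plan 97/136 = 71.3%, the Premium plan 1733/2869 = 60.4% → the Basic plan
Affiliate: the Basic plan 571/1548 = 36.9%, the Premium plan 46/166 = 27.7% → the Basic plan
Organic: the Basic plan 745/1188 = 62.7%, the Premium plan 546/1051 = 52.0% → the Basic plan
Referral: the Basic plan 252/509 = 49.5%, the Premium plan 325/924 = 35.2% → the Basic plan
Overall: the Basic plan 1665/3381 = 49.2%, the Premium plan 2650/5010 = 52.9% → the Premium plan
The Basic plan wins each signup group but the Premium plan wins overall — the comparison reverses. The Basic plan's customers skew toward affiliate, which has a lower base rate.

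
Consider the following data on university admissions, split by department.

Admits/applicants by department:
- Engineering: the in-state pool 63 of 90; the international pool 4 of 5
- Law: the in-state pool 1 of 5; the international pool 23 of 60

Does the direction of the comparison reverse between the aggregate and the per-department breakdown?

Engineering: the in-state pool 63/90 = 70.0%, the international pool 4/5 = 80.0% → the international pool
Law: the in-state pool 1/5 = 20.0%, the international pool 23/60 = 38.3% → the international pool
Overall: the in-state pool 64/95 = 67.4%, the international pool 27/65 = 41.5% → the in-state pool
The international pool wins each department group but the in-state pool wins overall — the comparison reverses. The international pool's applicants skew toward Law, which has a lower base rate.

Yes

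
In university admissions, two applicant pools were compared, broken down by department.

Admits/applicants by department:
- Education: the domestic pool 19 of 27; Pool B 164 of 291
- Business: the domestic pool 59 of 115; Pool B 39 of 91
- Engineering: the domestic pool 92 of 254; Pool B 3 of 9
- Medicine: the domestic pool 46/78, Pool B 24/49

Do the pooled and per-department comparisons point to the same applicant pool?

Education: the domestic pool 19/27 = 70.4%, Pool B 164/291 = 56.4% → the domestic pool
Business: the domestic pool 59/115 = 51.3%, Pool B 39/91 = 42.9% → the domestic pool
Engineering: the domestic pool 92/254 = 36.2%, Pool B 3/9 = 33.3% → the domestic pool
Medicine: the domestic pool 46/78 = 59.0%, Pool B 24/49 = 49.0% → the domestic pool
Overall: the domestic pool 216/474 = 45.6%, Pool B 230/440 = 52.3% → Pool B
The domestic pool wins each department group but Pool B wins overall — the comparison reverses. The domestic pool's applicants skew toward Engineering, which has a lower base rate.

No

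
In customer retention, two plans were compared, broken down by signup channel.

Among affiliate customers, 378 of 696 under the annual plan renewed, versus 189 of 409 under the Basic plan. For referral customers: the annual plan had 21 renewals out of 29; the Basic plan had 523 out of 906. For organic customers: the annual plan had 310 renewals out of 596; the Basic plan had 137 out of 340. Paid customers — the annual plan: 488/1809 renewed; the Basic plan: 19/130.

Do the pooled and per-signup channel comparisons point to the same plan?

No

Affiliate: the annual plan 378/696 = 54.3%, the Basic plan 189/409 = 46.2% → the annual plan
Referral: the annual plan 21/29 = 72.4%, the Basic plan 523/906 = 57.7% → the annual plan
Organic: the annual plan 310/596 = 52.0%, the Basic plan 137/340 = 40.3% → the annual plan
Paid: the annual plan 488/1809 = 27.0%, the Basic plan 19/130 = 14.6% → the annual plan
Overall: the annual plan 1197/3130 = 38.2%, the Basic plan 868/1785 = 48.6% → the Basic plan
The annual plan wins each signup group but the Basic plan wins overall — the comparison reverses. The annual plan's customers skew toward paid, which has a lower base rate.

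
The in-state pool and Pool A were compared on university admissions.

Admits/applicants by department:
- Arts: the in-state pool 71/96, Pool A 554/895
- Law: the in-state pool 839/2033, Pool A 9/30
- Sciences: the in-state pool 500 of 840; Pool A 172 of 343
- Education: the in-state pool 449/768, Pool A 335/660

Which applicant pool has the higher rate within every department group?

Arts: the in-state pool 71/96 = 74.0%, Pool A 554/895 = 61.9% → the in-state pool
Law: the in-state pool 839/2033 = 41.3%, Pool A 9/30 = 30.0% → the in-state pool
Sciences: the in-state pool 500/840 = 59.5%, Pool A 172/343 = 50.1% → the in-state pool
Education: the in-state pool 449/768 = 58.5%, Pool A 335/660 = 50.8% → the in-state pool
The in-state pool has the higher rate in all 4 groups.

the in-state pool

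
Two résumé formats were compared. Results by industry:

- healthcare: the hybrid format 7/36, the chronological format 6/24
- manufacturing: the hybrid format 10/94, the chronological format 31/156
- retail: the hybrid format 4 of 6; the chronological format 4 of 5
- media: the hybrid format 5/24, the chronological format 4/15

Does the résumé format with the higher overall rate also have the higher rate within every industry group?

Yes

Healthcare: the hybrid format 7/36 = 19.4%, the chronological format 6/24 = 25.0% → the chronological format
Manufacturing: the hybrid format 10/94 = 10.6%, the chronological format 31/156 = 19.9% → the chronological format
Retail: the hybrid format 4/6 = 66.7%, the chronological format 4/5 = 80.0% → the chronological format
Media: the hybrid format 5/24 = 20.8%, the chronological format 4/15 = 26.7% → the chronological format
Overall: the hybrid format 26/160 = 16.2%, the chronological format 45/200 = 22.5% → the chronological format
The chronological format wins overall and in every industry group — no reversal.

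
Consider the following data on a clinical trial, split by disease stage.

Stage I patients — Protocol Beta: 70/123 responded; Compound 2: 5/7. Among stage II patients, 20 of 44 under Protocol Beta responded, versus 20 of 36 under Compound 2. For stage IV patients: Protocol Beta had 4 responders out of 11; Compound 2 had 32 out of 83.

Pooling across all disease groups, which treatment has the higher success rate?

Protocol Beta

Stage I: Protocol Beta 70/123 = 56.9%, Compound 2 5/7 = 71.4% → Compound 2
Stage II: Protocol Beta 20/44 = 45.5%, Compound 2 20/36 = 55.6% → Compound 2
Stage IV: Protocol Beta 4/11 = 36.4%, Compound 2 32/83 = 38.6% → Compound 2
Overall: Protocol Beta 94/178 = 52.8%, Compound 2 57/126 = 45.2% → Protocol Beta
(Compound 2 wins every disease group but Protocol Beta wins overall — Compound 2's patients skew toward the low-rate stage IV group.)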